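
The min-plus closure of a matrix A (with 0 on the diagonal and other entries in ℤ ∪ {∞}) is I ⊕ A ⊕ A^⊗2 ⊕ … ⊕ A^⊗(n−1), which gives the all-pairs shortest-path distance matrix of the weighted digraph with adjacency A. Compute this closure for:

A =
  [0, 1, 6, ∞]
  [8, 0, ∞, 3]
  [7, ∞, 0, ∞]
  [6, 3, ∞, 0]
Closure =
  [0, 1, 6, 4]
  [8, 0, 14, 3]
  [7, 8, 0, 11]
  [6, 3, 12, 0]

This is the Floyd-Warshall all-pairs shortest-path computation. For each intermediate vertex k = 0, 1, …, 3, update dist[i][j] ← min(dist[i][j], dist[i][k] + dist[k][j]). The final matrix gives, for each (i, j), the minimum total weight of any directed path from i to j (possibly empty when i = j).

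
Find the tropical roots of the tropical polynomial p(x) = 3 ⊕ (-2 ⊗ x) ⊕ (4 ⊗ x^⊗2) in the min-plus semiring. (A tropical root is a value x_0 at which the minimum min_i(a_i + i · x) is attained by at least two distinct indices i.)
Roots: {-6, 5}

Each tropical root is a break point of the lower envelope of the lines y = a_i + i · x (there are 3 lines, with slopes 0, 1, ..., 2). Only the lines that attain the minimum somewhere contribute to roots; other lines are dominated. Here the surviving (envelope) indices are i = 2, i = 1, i = 0.
Intersections between consecutive envelope lines give the roots: for adjacent envelope indices i < j the intersection is x = (a_i − a_j) / (j − i). Reading off the sorted break points: {-6, 5}.
Verification: at each break x_0, at least two indices attain the minimum of min_i(a_i + i · x_0).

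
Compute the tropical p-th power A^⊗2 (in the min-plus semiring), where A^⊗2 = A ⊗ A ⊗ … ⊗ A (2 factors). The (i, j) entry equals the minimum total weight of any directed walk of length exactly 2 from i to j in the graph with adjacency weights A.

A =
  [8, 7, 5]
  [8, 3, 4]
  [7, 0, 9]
A^⊗2 =
  [12, 5, 11]
  [11, 4, 7]
  [8, 3, 4]

Each entry (A^⊗2)_ij equals the minimum over all length-2 walks i = v_0 → v_1 → … → v_2 = j of Σ_t A[v_t][v_{t+1}]. For example, for (i, j) = (0, 2) we minimise over 3 possible intermediate vertex sequences; the minimum is 11, attained along the walk 0 → 1 → 2.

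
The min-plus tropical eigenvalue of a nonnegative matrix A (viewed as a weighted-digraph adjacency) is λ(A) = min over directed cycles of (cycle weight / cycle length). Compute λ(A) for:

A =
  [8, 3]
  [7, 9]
λ(A) = 5

Enumerate directed cycles and compute their means (weight / length). Sample:
  cycle 0 → 0: weight = 8, length = 1, mean = 8/1 ≈ 8.000
  cycle 1 → 1: weight = 9, length = 1, mean = 9/1 ≈ 9.000
  cycle 0 → 1 → 0: weight = 10, length = 2, mean = 10/2 ≈ 5.000
  cycle 1 → 0 → 1: weight = 10, length = 2, mean = 10/2 ≈ 5.000
Minimum mean = 5.000, attained e.g. along the cycle 0 → 1 → 0 with weight 10 and length 2. So λ(A) = 10/2 = 5.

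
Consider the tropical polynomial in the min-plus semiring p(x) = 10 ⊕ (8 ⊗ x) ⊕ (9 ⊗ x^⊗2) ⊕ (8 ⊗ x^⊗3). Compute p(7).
p(7) = 10

A tropical monomial a ⊗ x^⊗i evaluates to a + i · x. Evaluating each term at x = 7:
  Term 0 contributes 10 + 0 · 7 = 10
  Term 1 contributes 8 + 1 · 7 = 15
  Term 2 contributes 9 + 2 · 7 = 23
  Term 3 contributes 8 + 3 · 7 = 29
p(7) = ⊕ of these = min[10, 15, 23, 29] = 10.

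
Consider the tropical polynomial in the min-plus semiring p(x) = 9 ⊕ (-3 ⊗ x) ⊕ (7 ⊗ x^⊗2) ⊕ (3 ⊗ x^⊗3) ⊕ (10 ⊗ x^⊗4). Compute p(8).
p(8) = 5

A tropical monomial a ⊗ x^⊗i evaluates to a + i · x. Evaluating each term at x = 8:
  Term 0 contributes 9 + 0 · 8 = 9
  Term 1 contributes -3 + 1 · 8 = 5
  Term 2 contributes 7 + 2 · 8 = 23
  Term 3 contributes 3 + 3 · 8 = 27
  Term 4 contributes 10 + 4 · 8 = 42
p(8) = ⊕ of these = min[9, 5, 23, 27, 42] = 5.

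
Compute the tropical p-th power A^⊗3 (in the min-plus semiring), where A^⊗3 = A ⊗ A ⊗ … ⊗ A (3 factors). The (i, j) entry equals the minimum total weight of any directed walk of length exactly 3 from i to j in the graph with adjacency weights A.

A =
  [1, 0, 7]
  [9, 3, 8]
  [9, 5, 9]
A^⊗3 =
  [3, 2, 9]
  [11, 9, 14]
  [11, 10, 16]

Each entry (A^⊗3)_ij equals the minimum over all length-3 walks i = v_0 → v_1 → … → v_3 = j of Σ_t A[v_t][v_{t+1}]. For example, for (i, j) = (0, 2) we minimise over 9 possible intermediate vertex sequences; the minimum is 9, attained along the walk 0 → 0 → 0 → 2.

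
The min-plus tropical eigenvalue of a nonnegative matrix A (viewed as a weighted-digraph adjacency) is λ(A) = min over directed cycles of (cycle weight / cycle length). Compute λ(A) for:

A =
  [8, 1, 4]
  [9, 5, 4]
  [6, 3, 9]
λ(A) = 7/2

Enumerate directed cycles and compute their means (weight / length). Sample:
  cycle 0 → 0: weight = 8, length = 1, mean = 8/1 ≈ 8.000
  cycle 1 → 1: weight = 5, length = 1, mean = 5/1 ≈ 5.000
  cycle 2 → 2: weight = 9, length = 1, mean = 9/1 ≈ 9.000
  cycle 0 → 1 → 0: weight = 10, length = 2, mean = 10/2 ≈ 5.000
  cycle 0 → 2 → 0: weight = 10, length = 2, mean = 10/2 ≈ 5.000
  cycle 1 → 0 → 1: weight = 10, length = 2, mean = 10/2 ≈ 5.000
Minimum mean = 3.500, attained e.g. along the cycle 1 → 2 → 1 with weight 7 and length 2. So λ(A) = 7/2 = 7/2.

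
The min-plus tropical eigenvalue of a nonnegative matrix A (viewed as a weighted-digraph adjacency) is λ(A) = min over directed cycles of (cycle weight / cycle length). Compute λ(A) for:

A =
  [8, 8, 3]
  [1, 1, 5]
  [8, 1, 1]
λ(A) = 1

Enumerate directed cycles and compute their means (weight / length). Sample:
  cycle 0 → 0: weight = 8, length = 1, mean = 8/1 ≈ 8.000
  cycle 1 → 1: weight = 1, length = 1, mean = 1/1 ≈ 1.000
  cycle 2 → 2: weight = 1, length = 1, mean = 1/1 ≈ 1.000
  cycle 0 → 1 → 0: weight = 9, length = 2, mean = 9/2 ≈ 4.500
  cycle 0 → 2 → 0: weight = 11, length = 2, mean = 11/2 ≈ 5.500
  cycle 1 → 0 → 1: weight = 9, length = 2, mean = 9/2 ≈ 4.500
Minimum mean = 1.000, attained e.g. along the cycle 1 → 1 with weight 1 and length 1. So λ(A) = 1/1 = 1.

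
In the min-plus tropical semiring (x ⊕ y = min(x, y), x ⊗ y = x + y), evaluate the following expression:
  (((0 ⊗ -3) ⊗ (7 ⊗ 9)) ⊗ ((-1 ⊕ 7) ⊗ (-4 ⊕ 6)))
(((0 ⊗ -3) ⊗ (7 ⊗ 9)) ⊗ ((-1 ⊕ 7) ⊗ (-4 ⊕ 6))) = 8

Expand innermost to outermost. Recall ⊕ takes the minimum of its arguments and ⊗ takes their sum. Working out the expression (((0 ⊗ -3) ⊗ (7 ⊗ 9)) ⊗ ((-1 ⊕ 7) ⊗ (-4 ⊕ 6))) gives 8.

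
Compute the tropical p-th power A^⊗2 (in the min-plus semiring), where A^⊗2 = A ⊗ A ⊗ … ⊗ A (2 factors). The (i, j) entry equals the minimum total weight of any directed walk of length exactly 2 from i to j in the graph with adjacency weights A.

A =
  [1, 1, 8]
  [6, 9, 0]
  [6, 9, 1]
A^⊗2 =
  [2, 2, 1]
  [6, 7, 1]
  [7, 7, 2]

Each entry (A^⊗2)_ij equals the minimum over all length-2 walks i = v_0 → v_1 → … → v_2 = j of Σ_t A[v_t][v_{t+1}]. For example, for (i, j) = (0, 2) we minimise over 3 possible intermediate vertex sequences; the minimum is 1, attained along the walk 0 → 1 → 2.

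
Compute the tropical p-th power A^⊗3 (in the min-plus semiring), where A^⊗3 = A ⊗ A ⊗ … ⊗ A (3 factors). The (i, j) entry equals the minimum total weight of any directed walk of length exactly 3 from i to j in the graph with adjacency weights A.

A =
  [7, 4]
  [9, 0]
A^⊗3 =
  [13, 4]
  [9, 0]

Each entry (A^⊗3)_ij equals the minimum over all length-3 walks i = v_0 → v_1 → … → v_3 = j of Σ_t A[v_t][v_{t+1}]. For example, for (i, j) = (0, 1) we minimise over 4 possible intermediate vertex sequences; the minimum is 4, attained along the walk 0 → 1 → 1 → 1.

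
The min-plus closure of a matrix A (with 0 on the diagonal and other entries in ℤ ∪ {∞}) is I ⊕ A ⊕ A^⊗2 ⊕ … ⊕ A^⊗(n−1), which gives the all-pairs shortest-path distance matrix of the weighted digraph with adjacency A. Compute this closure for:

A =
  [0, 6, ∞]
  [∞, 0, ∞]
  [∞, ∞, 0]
Closure =
  [0, 6, ∞]
  [∞, 0, ∞]
  [∞, ∞, 0]

This is the Floyd-Warshall all-pairs shortest-path computation. For each intermediate vertex k = 0, 1, …, 2, update dist[i][j] ← min(dist[i][j], dist[i][k] + dist[k][j]). The final matrix gives, for each (i, j), the minimum total weight of any directed path from i to j (possibly empty when i = j).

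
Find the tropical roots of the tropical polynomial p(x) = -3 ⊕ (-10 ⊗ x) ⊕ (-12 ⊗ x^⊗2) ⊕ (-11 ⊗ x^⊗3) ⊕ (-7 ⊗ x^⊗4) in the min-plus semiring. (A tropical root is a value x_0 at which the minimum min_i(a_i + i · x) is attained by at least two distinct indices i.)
Roots: {-4, -1, 2, 7}

Each tropical root is a break point of the lower envelope of the lines y = a_i + i · x (there are 5 lines, with slopes 0, 1, ..., 4). Only the lines that attain the minimum somewhere contribute to roots; other lines are dominated. Here the surviving (envelope) indices are i = 4, i = 3, i = 2, i = 1, i = 0.
Intersections between consecutive envelope lines give the roots: for adjacent envelope indices i < j the intersection is x = (a_i − a_j) / (j − i). Reading off the sorted break points: {-4, -1, 2, 7}.
Verification: at each break x_0, at least two indices attain the minimum of min_i(a_i + i · x_0).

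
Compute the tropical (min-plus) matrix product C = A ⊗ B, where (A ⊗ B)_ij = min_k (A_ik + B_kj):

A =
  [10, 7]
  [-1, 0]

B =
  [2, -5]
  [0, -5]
A ⊗ B =
  [7, 2]
  [0, -6]

Apply the min-plus product entry-by-entry:
  C[0][0] = min over k of (A[0][0] + B[0][0] = 10 + 2 = 12, A[0][1] + B[1][0] = 7 + 0 = 7) = 7 (attained at k = 1)
  C[0][1] = min over k of (A[0][0] + B[0][1] = 10 + -5 = 5, A[0][1] + B[1][1] = 7 + -5 = 2) = 2 (attained at k = 1)
  C[1][0] = min over k of (A[1][0] + B[0][0] = -1 + 2 = 1, A[1][1] + B[1][0] = 0 + 0 = 0) = 0 (attained at k = 1)
  C[1][1] = min over k of (A[1][0] + B[0][1] = -1 + -5 = -6, A[1][1] + B[1][1] = 0 + -5 = -5) = -6 (attained at k = 0)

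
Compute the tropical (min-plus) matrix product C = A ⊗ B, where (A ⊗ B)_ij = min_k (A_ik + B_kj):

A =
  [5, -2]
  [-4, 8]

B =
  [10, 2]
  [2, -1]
A ⊗ B =
  [0, -3]
  [6, -2]

Apply the min-plus product entry-by-entry:
  C[0][0] = min over k of (A[0][0] + B[0][0] = 5 + 10 = 15, A[0][1] + B[1][0] = -2 + 2 = 0) = 0 (attained at k = 1)
  C[0][1] = min over k of (A[0][0] + B[0][1] = 5 + 2 = 7, A[0][1] + B[1][1] = -2 + -1 = -3) = -3 (attained at k = 1)
  C[1][0] = min over k of (A[1][0] + B[0][0] = -4 + 10 = 6, A[1][1] + B[1][0] = 8 + 2 = 10) = 6 (attained at k = 0)
  C[1][1] = min over k of (A[1][0] + B[0][1] = -4 + 2 = -2, A[1][1] + B[1][1] = 8 + -1 = 7) = -2 (attained at k = 0)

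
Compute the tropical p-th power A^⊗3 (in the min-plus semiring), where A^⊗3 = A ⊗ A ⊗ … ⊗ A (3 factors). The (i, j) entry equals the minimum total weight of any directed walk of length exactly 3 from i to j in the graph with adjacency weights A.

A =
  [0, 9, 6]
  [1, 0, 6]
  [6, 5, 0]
A^⊗3 =
  [0, 9, 6]
  [1, 0, 6]
  [6, 5, 0]

Each entry (A^⊗3)_ij equals the minimum over all length-3 walks i = v_0 → v_1 → … → v_3 = j of Σ_t A[v_t][v_{t+1}]. For example, for (i, j) = (0, 2) we minimise over 9 possible intermediate vertex sequences; the minimum is 6, attained along the walk 0 → 0 → 0 → 2.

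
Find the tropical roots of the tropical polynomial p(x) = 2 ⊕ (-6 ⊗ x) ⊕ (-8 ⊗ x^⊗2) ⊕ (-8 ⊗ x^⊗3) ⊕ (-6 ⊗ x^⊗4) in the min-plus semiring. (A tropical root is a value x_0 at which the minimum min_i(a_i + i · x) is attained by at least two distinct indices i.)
Roots: {-2, 0, 2, 8}

Each tropical root is a break point of the lower envelope of the lines y = a_i + i · x (there are 5 lines, with slopes 0, 1, ..., 4). Only the lines that attain the minimum somewhere contribute to roots; other lines are dominated. Here the surviving (envelope) indices are i = 4, i = 3, i = 2, i = 1, i = 0.
Intersections between consecutive envelope lines give the roots: for adjacent envelope indices i < j the intersection is x = (a_i − a_j) / (j − i). Reading off the sorted break points: {-2, 0, 2, 8}.
Verification: at each break x_0, at least two indices attain the minimum of min_i(a_i + i · x_0).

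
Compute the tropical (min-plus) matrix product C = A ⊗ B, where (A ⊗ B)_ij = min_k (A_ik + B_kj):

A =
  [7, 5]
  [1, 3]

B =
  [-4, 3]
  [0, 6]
A ⊗ B =
  [3, 10]
  [-3, 4]

Apply the min-plus product entry-by-entry:
  C[0][0] = min over k of (A[0][0] + B[0][0] = 7 + -4 = 3, A[0][1] + B[1][0] = 5 + 0 = 5) = 3 (attained at k = 0)
  C[0][1] = min over k of (A[0][0] + B[0][1] = 7 + 3 = 10, A[0][1] + B[1][1] = 5 + 6 = 11) = 10 (attained at k = 0)
  C[1][0] = min over k of (A[1][0] + B[0][0] = 1 + -4 = -3, A[1][1] + B[1][0] = 3 + 0 = 3) = -3 (attained at k = 0)
  C[1][1] = min over k of (A[1][0] + B[0][1] = 1 + 3 = 4, A[1][1] + B[1][1] = 3 + 6 = 9) = 4 (attained at k = 0)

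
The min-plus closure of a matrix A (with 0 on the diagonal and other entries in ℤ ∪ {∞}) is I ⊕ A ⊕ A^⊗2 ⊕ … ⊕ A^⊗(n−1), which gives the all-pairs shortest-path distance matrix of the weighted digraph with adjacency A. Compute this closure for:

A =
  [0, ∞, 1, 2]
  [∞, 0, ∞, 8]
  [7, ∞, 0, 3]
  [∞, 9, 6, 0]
Closure =
  [0, 11, 1, 2]
  [21, 0, 14, 8]
  [7, 12, 0, 3]
  [13, 9, 6, 0]

This is the Floyd-Warshall all-pairs shortest-path computation. For each intermediate vertex k = 0, 1, …, 3, update dist[i][j] ← min(dist[i][j], dist[i][k] + dist[k][j]). The final matrix gives, for each (i, j), the minimum total weight of any directed path from i to j (possibly empty when i = j).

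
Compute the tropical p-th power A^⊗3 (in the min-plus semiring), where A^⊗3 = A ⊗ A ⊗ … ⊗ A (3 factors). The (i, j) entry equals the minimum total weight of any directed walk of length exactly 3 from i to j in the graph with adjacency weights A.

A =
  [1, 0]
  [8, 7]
A^⊗3 =
  [3, 2]
  [10, 9]

Each entry (A^⊗3)_ij equals the minimum over all length-3 walks i = v_0 → v_1 → … → v_3 = j of Σ_t A[v_t][v_{t+1}]. For example, for (i, j) = (0, 1) we minimise over 4 possible intermediate vertex sequences; the minimum is 2, attained along the walk 0 → 0 → 0 → 1.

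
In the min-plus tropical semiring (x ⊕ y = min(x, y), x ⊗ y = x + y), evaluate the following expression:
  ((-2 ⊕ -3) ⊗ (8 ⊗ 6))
((-2 ⊕ -3) ⊗ (8 ⊗ 6)) = 11

Expand innermost to outermost. Recall ⊕ takes the minimum of its arguments and ⊗ takes their sum. Working out the expression ((-2 ⊕ -3) ⊗ (8 ⊗ 6)) gives 11.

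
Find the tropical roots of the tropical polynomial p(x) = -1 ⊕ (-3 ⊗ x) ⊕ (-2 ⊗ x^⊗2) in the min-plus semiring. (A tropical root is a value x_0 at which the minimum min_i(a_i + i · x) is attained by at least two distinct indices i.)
Roots: {-1, 2}

Each tropical root is a break point of the lower envelope of the lines y = a_i + i · x (there are 3 lines, with slopes 0, 1, ..., 2). Only the lines that attain the minimum somewhere contribute to roots; other lines are dominated. Here the surviving (envelope) indices are i = 2, i = 1, i = 0.
Intersections between consecutive envelope lines give the roots: for adjacent envelope indices i < j the intersection is x = (a_i − a_j) / (j − i). Reading off the sorted break points: {-1, 2}.
Verification: at each break x_0, at least two indices attain the minimum of min_i(a_i + i · x_0).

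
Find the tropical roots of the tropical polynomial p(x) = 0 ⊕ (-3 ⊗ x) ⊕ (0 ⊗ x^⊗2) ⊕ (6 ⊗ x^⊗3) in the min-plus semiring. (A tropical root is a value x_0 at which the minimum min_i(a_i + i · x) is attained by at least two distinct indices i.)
Roots: {-6, -3, 3}

Each tropical root is a break point of the lower envelope of the lines y = a_i + i · x (there are 4 lines, with slopes 0, 1, ..., 3). Only the lines that attain the minimum somewhere contribute to roots; other lines are dominated. Here the surviving (envelope) indices are i = 3, i = 2, i = 1, i = 0.
Intersections between consecutive envelope lines give the roots: for adjacent envelope indices i < j the intersection is x = (a_i − a_j) / (j − i). Reading off the sorted break points: {-6, -3, 3}.
Verification: at each break x_0, at least two indices attain the minimum of min_i(a_i + i · x_0).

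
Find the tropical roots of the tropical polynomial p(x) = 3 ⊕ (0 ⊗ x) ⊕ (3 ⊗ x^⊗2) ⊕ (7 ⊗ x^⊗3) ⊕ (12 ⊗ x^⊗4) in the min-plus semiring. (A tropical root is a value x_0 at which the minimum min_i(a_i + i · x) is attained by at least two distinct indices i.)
Roots: {-5, -4, -3, 3}

Each tropical root is a break point of the lower envelope of the lines y = a_i + i · x (there are 5 lines, with slopes 0, 1, ..., 4). Only the lines that attain the minimum somewhere contribute to roots; other lines are dominated. Here the surviving (envelope) indices are i = 4, i = 3, i = 2, i = 1, i = 0.
Intersections between consecutive envelope lines give the roots: for adjacent envelope indices i < j the intersection is x = (a_i − a_j) / (j − i). Reading off the sorted break points: {-5, -4, -3, 3}.
Verification: at each break x_0, at least two indices attain the minimum of min_i(a_i + i · x_0).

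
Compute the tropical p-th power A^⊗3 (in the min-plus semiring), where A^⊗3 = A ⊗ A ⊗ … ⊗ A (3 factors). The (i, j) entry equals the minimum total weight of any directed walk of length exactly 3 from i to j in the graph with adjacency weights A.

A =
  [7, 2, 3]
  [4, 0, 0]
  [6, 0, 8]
A^⊗3 =
  [6, 2, 2]
  [4, 0, 0]
  [4, 0, 0]

Each entry (A^⊗3)_ij equals the minimum over all length-3 walks i = v_0 → v_1 → … → v_3 = j of Σ_t A[v_t][v_{t+1}]. For example, for (i, j) = (0, 2) we minimise over 9 possible intermediate vertex sequences; the minimum is 2, attained along the walk 0 → 1 → 1 → 2.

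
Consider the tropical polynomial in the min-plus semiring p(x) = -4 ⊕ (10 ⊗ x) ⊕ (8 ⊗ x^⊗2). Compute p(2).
p(2) = -4

A tropical monomial a ⊗ x^⊗i evaluates to a + i · x. Evaluating each term at x = 2:
  Term 0 contributes -4 + 0 · 2 = -4
  Term 1 contributes 10 + 1 · 2 = 12
  Term 2 contributes 8 + 2 · 2 = 12
p(2) = ⊕ of these = min[-4, 12, 12] = -4.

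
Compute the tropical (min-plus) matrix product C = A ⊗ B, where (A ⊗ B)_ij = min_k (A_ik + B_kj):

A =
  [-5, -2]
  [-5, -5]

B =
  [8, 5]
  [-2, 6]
A ⊗ B =
  [-4, 0]
  [-7, 0]

Apply the min-plus product entry-by-entry:
  C[0][0] = min over k of (A[0][0] + B[0][0] = -5 + 8 = 3, A[0][1] + B[1][0] = -2 + -2 = -4) = -4 (attained at k = 1)
  C[0][1] = min over k of (A[0][0] + B[0][1] = -5 + 5 = 0, A[0][1] + B[1][1] = -2 + 6 = 4) = 0 (attained at k = 0)
  C[1][0] = min over k of (A[1][0] + B[0][0] = -5 + 8 = 3, A[1][1] + B[1][0] = -5 + -2 = -7) = -7 (attained at k = 1)
  C[1][1] = min over k of (A[1][0] + B[0][1] = -5 + 5 = 0, A[1][1] + B[1][1] = -5 + 6 = 1) = 0 (attained at k = 0)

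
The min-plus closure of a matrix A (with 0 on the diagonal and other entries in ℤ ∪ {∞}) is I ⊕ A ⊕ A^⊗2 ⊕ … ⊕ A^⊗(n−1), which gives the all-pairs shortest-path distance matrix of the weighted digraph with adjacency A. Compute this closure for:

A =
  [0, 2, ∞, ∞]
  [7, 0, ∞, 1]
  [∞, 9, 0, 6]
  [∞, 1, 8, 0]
Closure =
  [0, 2, 11, 3]
  [7, 0, 9, 1]
  [14, 7, 0, 6]
  [8, 1, 8, 0]

This is the Floyd-Warshall all-pairs shortest-path computation. For each intermediate vertex k = 0, 1, …, 3, update dist[i][j] ← min(dist[i][j], dist[i][k] + dist[k][j]). The final matrix gives, for each (i, j), the minimum total weight of any directed path from i to j (possibly empty when i = j).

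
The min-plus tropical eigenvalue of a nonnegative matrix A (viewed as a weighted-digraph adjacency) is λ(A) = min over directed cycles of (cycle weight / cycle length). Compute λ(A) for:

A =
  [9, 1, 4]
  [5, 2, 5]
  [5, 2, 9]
λ(A) = 2

Enumerate directed cycles and compute their means (weight / length). Sample:
  cycle 0 → 0: weight = 9, length = 1, mean = 9/1 ≈ 9.000
  cycle 1 → 1: weight = 2, length = 1, mean = 2/1 ≈ 2.000
  cycle 2 → 2: weight = 9, length = 1, mean = 9/1 ≈ 9.000
  cycle 0 → 1 → 0: weight = 6, length = 2, mean = 6/2 ≈ 3.000
  cycle 0 → 2 → 0: weight = 9, length = 2, mean = 9/2 ≈ 4.500
  cycle 1 → 0 → 1: weight = 6, length = 2, mean = 6/2 ≈ 3.000
Minimum mean = 2.000, attained e.g. along the cycle 1 → 1 with weight 2 and length 1. So λ(A) = 2/1 = 2.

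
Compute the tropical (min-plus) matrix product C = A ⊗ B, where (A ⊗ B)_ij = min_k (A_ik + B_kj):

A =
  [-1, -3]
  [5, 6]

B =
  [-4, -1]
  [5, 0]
A ⊗ B =
  [-5, -3]
  [1, 4]

Apply the min-plus product entry-by-entry:
  C[0][0] = min over k of (A[0][0] + B[0][0] = -1 + -4 = -5, A[0][1] + B[1][0] = -3 + 5 = 2) = -5 (attained at k = 0)
  C[0][1] = min over k of (A[0][0] + B[0][1] = -1 + -1 = -2, A[0][1] + B[1][1] = -3 + 0 = -3) = -3 (attained at k = 1)
  C[1][0] = min over k of (A[1][0] + B[0][0] = 5 + -4 = 1, A[1][1] + B[1][0] = 6 + 5 = 11) = 1 (attained at k = 0)
  C[1][1] = min over k of (A[1][0] + B[0][1] = 5 + -1 = 4, A[1][1] + B[1][1] = 6 + 0 = 6) = 4 (attained at k = 0)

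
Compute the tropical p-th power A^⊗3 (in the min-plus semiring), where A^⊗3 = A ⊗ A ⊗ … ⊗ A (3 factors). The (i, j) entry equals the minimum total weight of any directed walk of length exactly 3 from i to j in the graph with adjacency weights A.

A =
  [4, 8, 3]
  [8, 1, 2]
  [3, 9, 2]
A^⊗3 =
  [8, 10, 7]
  [6, 3, 4]
  [7, 11, 6]

Each entry (A^⊗3)_ij equals the minimum over all length-3 walks i = v_0 → v_1 → … → v_3 = j of Σ_t A[v_t][v_{t+1}]. For example, for (i, j) = (0, 2) we minimise over 9 possible intermediate vertex sequences; the minimum is 7, attained along the walk 0 → 2 → 2 → 2.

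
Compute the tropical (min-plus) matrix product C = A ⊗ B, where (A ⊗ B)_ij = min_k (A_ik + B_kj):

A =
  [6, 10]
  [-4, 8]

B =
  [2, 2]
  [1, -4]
A ⊗ B =
  [8, 6]
  [-2, -2]

Apply the min-plus product entry-by-entry:
  C[0][0] = min over k of (A[0][0] + B[0][0] = 6 + 2 = 8, A[0][1] + B[1][0] = 10 + 1 = 11) = 8 (attained at k = 0)
  C[0][1] = min over k of (A[0][0] + B[0][1] = 6 + 2 = 8, A[0][1] + B[1][1] = 10 + -4 = 6) = 6 (attained at k = 1)
  C[1][0] = min over k of (A[1][0] + B[0][0] = -4 + 2 = -2, A[1][1] + B[1][0] = 8 + 1 = 9) = -2 (attained at k = 0)
  C[1][1] = min over k of (A[1][0] + B[0][1] = -4 + 2 = -2, A[1][1] + B[1][1] = 8 + -4 = 4) = -2 (attained at k = 0)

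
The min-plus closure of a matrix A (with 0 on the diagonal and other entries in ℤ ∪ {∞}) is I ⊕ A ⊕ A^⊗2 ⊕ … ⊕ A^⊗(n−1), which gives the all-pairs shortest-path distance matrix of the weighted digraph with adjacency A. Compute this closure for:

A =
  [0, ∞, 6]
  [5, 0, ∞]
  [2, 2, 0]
Closure =
  [0, 8, 6]
  [5, 0, 11]
  [2, 2, 0]

This is the Floyd-Warshall all-pairs shortest-path computation. For each intermediate vertex k = 0, 1, …, 2, update dist[i][j] ← min(dist[i][j], dist[i][k] + dist[k][j]). The final matrix gives, for each (i, j), the minimum total weight of any directed path from i to j (possibly empty when i = j).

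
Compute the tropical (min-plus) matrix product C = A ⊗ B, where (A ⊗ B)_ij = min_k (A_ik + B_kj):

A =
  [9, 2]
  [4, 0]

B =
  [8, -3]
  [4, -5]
A ⊗ B =
  [6, -3]
  [4, -5]

Apply the min-plus product entry-by-entry:
  C[0][0] = min over k of (A[0][0] + B[0][0] = 9 + 8 = 17, A[0][1] + B[1][0] = 2 + 4 = 6) = 6 (attained at k = 1)
  C[0][1] = min over k of (A[0][0] + B[0][1] = 9 + -3 = 6, A[0][1] + B[1][1] = 2 + -5 = -3) = -3 (attained at k = 1)
  C[1][0] = min over k of (A[1][0] + B[0][0] = 4 + 8 = 12, A[1][1] + B[1][0] = 0 + 4 = 4) = 4 (attained at k = 1)
  C[1][1] = min over k of (A[1][0] + B[0][1] = 4 + -3 = 1, A[1][1] + B[1][1] = 0 + -5 = -5) = -5 (attained at k = 1)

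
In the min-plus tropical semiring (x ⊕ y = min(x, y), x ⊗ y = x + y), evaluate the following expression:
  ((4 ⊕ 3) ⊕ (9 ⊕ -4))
((4 ⊕ 3) ⊕ (9 ⊕ -4)) = -4

Expand innermost to outermost. Recall ⊕ takes the minimum of its arguments and ⊗ takes their sum. Working out the expression ((4 ⊕ 3) ⊕ (9 ⊕ -4)) gives -4.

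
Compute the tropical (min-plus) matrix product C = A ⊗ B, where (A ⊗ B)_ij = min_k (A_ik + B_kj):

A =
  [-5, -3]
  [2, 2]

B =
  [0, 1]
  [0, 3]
A ⊗ B =
  [-5, -4]
  [2, 3]

Apply the min-plus product entry-by-entry:
  C[0][0] = min over k of (A[0][0] + B[0][0] = -5 + 0 = -5, A[0][1] + B[1][0] = -3 + 0 = -3) = -5 (attained at k = 0)
  C[0][1] = min over k of (A[0][0] + B[0][1] = -5 + 1 = -4, A[0][1] + B[1][1] = -3 + 3 = 0) = -4 (attained at k = 0)
  C[1][0] = min over k of (A[1][0] + B[0][0] = 2 + 0 = 2, A[1][1] + B[1][0] = 2 + 0 = 2) = 2 (attained at k = 0)
  C[1][1] = min over k of (A[1][0] + B[0][1] = 2 + 1 = 3, A[1][1] + B[1][1] = 2 + 3 = 5) = 3 (attained at k = 0)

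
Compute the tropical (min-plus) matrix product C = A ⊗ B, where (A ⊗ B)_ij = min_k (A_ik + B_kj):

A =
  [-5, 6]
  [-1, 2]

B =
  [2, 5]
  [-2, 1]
A ⊗ B =
  [-3, 0]
  [0, 3]

Apply the min-plus product entry-by-entry:
  C[0][0] = min over k of (A[0][0] + B[0][0] = -5 + 2 = -3, A[0][1] + B[1][0] = 6 + -2 = 4) = -3 (attained at k = 0)
  C[0][1] = min over k of (A[0][0] + B[0][1] = -5 + 5 = 0, A[0][1] + B[1][1] = 6 + 1 = 7) = 0 (attained at k = 0)
  C[1][0] = min over k of (A[1][0] + B[0][0] = -1 + 2 = 1, A[1][1] + B[1][0] = 2 + -2 = 0) = 0 (attained at k = 1)
  C[1][1] = min over k of (A[1][0] + B[0][1] = -1 + 5 = 4, A[1][1] + B[1][1] = 2 + 1 = 3) = 3 (attained at k = 1)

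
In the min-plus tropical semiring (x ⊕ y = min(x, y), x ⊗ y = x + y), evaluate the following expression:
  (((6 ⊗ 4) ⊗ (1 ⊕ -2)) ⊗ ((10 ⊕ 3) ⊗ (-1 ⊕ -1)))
(((6 ⊗ 4) ⊗ (1 ⊕ -2)) ⊗ ((10 ⊕ 3) ⊗ (-1 ⊕ -1))) = 10

Expand innermost to outermost. Recall ⊕ takes the minimum of its arguments and ⊗ takes their sum. Working out the expression (((6 ⊗ 4) ⊗ (1 ⊕ -2)) ⊗ ((10 ⊕ 3) ⊗ (-1 ⊕ -1))) gives 10.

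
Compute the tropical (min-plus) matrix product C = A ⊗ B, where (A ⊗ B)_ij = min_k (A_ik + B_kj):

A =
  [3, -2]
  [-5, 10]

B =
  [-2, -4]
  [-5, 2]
A ⊗ B =
  [-7, -1]
  [-7, -9]

Apply the min-plus product entry-by-entry:
  C[0][0] = min over k of (A[0][0] + B[0][0] = 3 + -2 = 1, A[0][1] + B[1][0] = -2 + -5 = -7) = -7 (attained at k = 1)
  C[0][1] = min over k of (A[0][0] + B[0][1] = 3 + -4 = -1, A[0][1] + B[1][1] = -2 + 2 = 0) = -1 (attained at k = 0)
  C[1][0] = min over k of (A[1][0] + B[0][0] = -5 + -2 = -7, A[1][1] + B[1][0] = 10 + -5 = 5) = -7 (attained at k = 0)
  C[1][1] = min over k of (A[1][0] + B[0][1] = -5 + -4 = -9, A[1][1] + B[1][1] = 10 + 2 = 12) = -9 (attained at k = 0)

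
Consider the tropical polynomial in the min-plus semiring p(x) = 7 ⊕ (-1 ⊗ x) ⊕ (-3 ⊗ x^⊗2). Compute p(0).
p(0) = -3

A tropical monomial a ⊗ x^⊗i evaluates to a + i · x. Evaluating each term at x = 0:
  Term 0 contributes 7 + 0 · 0 = 7
  Term 1 contributes -1 + 1 · 0 = -1
  Term 2 contributes -3 + 2 · 0 = -3
p(0) = ⊕ of these = min[7, -1, -3] = -3.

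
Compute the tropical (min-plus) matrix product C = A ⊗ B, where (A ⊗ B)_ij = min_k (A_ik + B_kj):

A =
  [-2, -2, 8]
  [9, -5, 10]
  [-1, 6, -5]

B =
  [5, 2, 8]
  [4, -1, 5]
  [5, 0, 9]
A ⊗ B =
  [2, -3, 3]
  [-1, -6, 0]
  [0, -5, 4]

Apply the min-plus product entry-by-entry:
  C[0][0] = min over k of (A[0][0] + B[0][0] = -2 + 5 = 3, A[0][1] + B[1][0] = -2 + 4 = 2, A[0][2] + B[2][0] = 8 + 5 = 13) = 2 (attained at k = 1)
  C[0][1] = min over k of (A[0][0] + B[0][1] = -2 + 2 = 0, A[0][1] + B[1][1] = -2 + -1 = -3, A[0][2] + B[2][1] = 8 + 0 = 8) = -3 (attained at k = 1)
  C[0][2] = min over k of (A[0][0] + B[0][2] = -2 + 8 = 6, A[0][1] + B[1][2] = -2 + 5 = 3, A[0][2] + B[2][2] = 8 + 9 = 17) = 3 (attained at k = 1)
  C[1][0] = min over k of (A[1][0] + B[0][0] = 9 + 5 = 14, A[1][1] + B[1][0] = -5 + 4 = -1, A[1][2] + B[2][0] = 10 + 5 = 15) = -1 (attained at k = 1)
  C[1][1] = min over k of (A[1][0] + B[0][1] = 9 + 2 = 11, A[1][1] + B[1][1] = -5 + -1 = -6, A[1][2] + B[2][1] = 10 + 0 = 10) = -6 (attained at k = 1)
  C[1][2] = min over k of (A[1][0] + B[0][2] = 9 + 8 = 17, A[1][1] + B[1][2] = -5 + 5 = 0, A[1][2] + B[2][2] = 10 + 9 = 19) = 0 (attained at k = 1)
  C[2][0] = min over k of (A[2][0] + B[0][0] = -1 + 5 = 4, A[2][1] + B[1][0] = 6 + 4 = 10, A[2][2] + B[2][0] = -5 + 5 = 0) = 0 (attained at k = 2)
  C[2][1] = min over k of (A[2][0] + B[0][1] = -1 + 2 = 1, A[2][1] + B[1][1] = 6 + -1 = 5, A[2][2] + B[2][1] = -5 + 0 = -5) = -5 (attained at k = 2)
  C[2][2] = min over k of (A[2][0] + B[0][2] = -1 + 8 = 7, A[2][1] + B[1][2] = 6 + 5 = 11, A[2][2] + B[2][2] = -5 + 9 = 4) = 4 (attained at k = 2)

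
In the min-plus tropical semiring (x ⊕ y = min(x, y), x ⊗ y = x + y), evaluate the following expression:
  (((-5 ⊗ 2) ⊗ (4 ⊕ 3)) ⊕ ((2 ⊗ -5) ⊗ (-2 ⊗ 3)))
(((-5 ⊗ 2) ⊗ (4 ⊕ 3)) ⊕ ((2 ⊗ -5) ⊗ (-2 ⊗ 3))) = -2

Expand innermost to outermost. Recall ⊕ takes the minimum of its arguments and ⊗ takes their sum. Working out the expression (((-5 ⊗ 2) ⊗ (4 ⊕ 3)) ⊕ ((2 ⊗ -5) ⊗ (-2 ⊗ 3))) gives -2.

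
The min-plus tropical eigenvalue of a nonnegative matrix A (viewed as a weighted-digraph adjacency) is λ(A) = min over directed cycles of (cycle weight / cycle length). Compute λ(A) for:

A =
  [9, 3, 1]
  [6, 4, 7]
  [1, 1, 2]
λ(A) = 1

Enumerate directed cycles and compute their means (weight / length). Sample:
  cycle 0 → 0: weight = 9, length = 1, mean = 9/1 ≈ 9.000
  cycle 1 → 1: weight = 4, length = 1, mean = 4/1 ≈ 4.000
  cycle 2 → 2: weight = 2, length = 1, mean = 2/1 ≈ 2.000
  cycle 0 → 1 → 0: weight = 9, length = 2, mean = 9/2 ≈ 4.500
  cycle 0 → 2 → 0: weight = 2, length = 2, mean = 2/2 ≈ 1.000
  cycle 1 → 0 → 1: weight = 9, length = 2, mean = 9/2 ≈ 4.500
Minimum mean = 1.000, attained e.g. along the cycle 0 → 2 → 0 with weight 2 and length 2. So λ(A) = 2/2 = 1.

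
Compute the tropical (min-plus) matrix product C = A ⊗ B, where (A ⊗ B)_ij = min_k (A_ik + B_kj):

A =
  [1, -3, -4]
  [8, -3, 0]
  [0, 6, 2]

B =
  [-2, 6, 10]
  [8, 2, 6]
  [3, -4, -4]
A ⊗ B =
  [-1, -8, -8]
  [3, -4, -4]
  [-2, -2, -2]

Apply the min-plus product entry-by-entry:
  C[0][0] = min over k of (A[0][0] + B[0][0] = 1 + -2 = -1, A[0][1] + B[1][0] = -3 + 8 = 5, A[0][2] + B[2][0] = -4 + 3 = -1) = -1 (attained at k = 0)
  C[0][1] = min over k of (A[0][0] + B[0][1] = 1 + 6 = 7, A[0][1] + B[1][1] = -3 + 2 = -1, A[0][2] + B[2][1] = -4 + -4 = -8) = -8 (attained at k = 2)
  C[0][2] = min over k of (A[0][0] + B[0][2] = 1 + 10 = 11, A[0][1] + B[1][2] = -3 + 6 = 3, A[0][2] + B[2][2] = -4 + -4 = -8) = -8 (attained at k = 2)
  C[1][0] = min over k of (A[1][0] + B[0][0] = 8 + -2 = 6, A[1][1] + B[1][0] = -3 + 8 = 5, A[1][2] + B[2][0] = 0 + 3 = 3) = 3 (attained at k = 2)
  C[1][1] = min over k of (A[1][0] + B[0][1] = 8 + 6 = 14, A[1][1] + B[1][1] = -3 + 2 = -1, A[1][2] + B[2][1] = 0 + -4 = -4) = -4 (attained at k = 2)
  C[1][2] = min over k of (A[1][0] + B[0][2] = 8 + 10 = 18, A[1][1] + B[1][2] = -3 + 6 = 3, A[1][2] + B[2][2] = 0 + -4 = -4) = -4 (attained at k = 2)
  C[2][0] = min over k of (A[2][0] + B[0][0] = 0 + -2 = -2, A[2][1] + B[1][0] = 6 + 8 = 14, A[2][2] + B[2][0] = 2 + 3 = 5) = -2 (attained at k = 0)
  C[2][1] = min over k of (A[2][0] + B[0][1] = 0 + 6 = 6, A[2][1] + B[1][1] = 6 + 2 = 8, A[2][2] + B[2][1] = 2 + -4 = -2) = -2 (attained at k = 2)
  C[2][2] = min over k of (A[2][0] + B[0][2] = 0 + 10 = 10, A[2][1] + B[1][2] = 6 + 6 = 12, A[2][2] + B[2][2] = 2 + -4 = -2) = -2 (attained at k = 2)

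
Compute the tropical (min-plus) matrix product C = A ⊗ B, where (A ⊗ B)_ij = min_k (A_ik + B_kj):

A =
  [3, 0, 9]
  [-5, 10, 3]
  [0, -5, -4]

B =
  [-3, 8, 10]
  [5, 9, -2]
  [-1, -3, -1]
A ⊗ B =
  [0, 6, -2]
  [-8, 0, 2]
  [-5, -7, -7]

Apply the min-plus product entry-by-entry:
  C[0][0] = min over k of (A[0][0] + B[0][0] = 3 + -3 = 0, A[0][1] + B[1][0] = 0 + 5 = 5, A[0][2] + B[2][0] = 9 + -1 = 8) = 0 (attained at k = 0)
  C[0][1] = min over k of (A[0][0] + B[0][1] = 3 + 8 = 11, A[0][1] + B[1][1] = 0 + 9 = 9, A[0][2] + B[2][1] = 9 + -3 = 6) = 6 (attained at k = 2)
  C[0][2] = min over k of (A[0][0] + B[0][2] = 3 + 10 = 13, A[0][1] + B[1][2] = 0 + -2 = -2, A[0][2] + B[2][2] = 9 + -1 = 8) = -2 (attained at k = 1)
  C[1][0] = min over k of (A[1][0] + B[0][0] = -5 + -3 = -8, A[1][1] + B[1][0] = 10 + 5 = 15, A[1][2] + B[2][0] = 3 + -1 = 2) = -8 (attained at k = 0)
  C[1][1] = min over k of (A[1][0] + B[0][1] = -5 + 8 = 3, A[1][1] + B[1][1] = 10 + 9 = 19, A[1][2] + B[2][1] = 3 + -3 = 0) = 0 (attained at k = 2)
  C[1][2] = min over k of (A[1][0] + B[0][2] = -5 + 10 = 5, A[1][1] + B[1][2] = 10 + -2 = 8, A[1][2] + B[2][2] = 3 + -1 = 2) = 2 (attained at k = 2)
  C[2][0] = min over k of (A[2][0] + B[0][0] = 0 + -3 = -3, A[2][1] + B[1][0] = -5 + 5 = 0, A[2][2] + B[2][0] = -4 + -1 = -5) = -5 (attained at k = 2)
  C[2][1] = min over k of (A[2][0] + B[0][1] = 0 + 8 = 8, A[2][1] + B[1][1] = -5 + 9 = 4, A[2][2] + B[2][1] = -4 + -3 = -7) = -7 (attained at k = 2)
  C[2][2] = min over k of (A[2][0] + B[0][2] = 0 + 10 = 10, A[2][1] + B[1][2] = -5 + -2 = -7, A[2][2] + B[2][2] = -4 + -1 = -5) = -7 (attained at k = 1)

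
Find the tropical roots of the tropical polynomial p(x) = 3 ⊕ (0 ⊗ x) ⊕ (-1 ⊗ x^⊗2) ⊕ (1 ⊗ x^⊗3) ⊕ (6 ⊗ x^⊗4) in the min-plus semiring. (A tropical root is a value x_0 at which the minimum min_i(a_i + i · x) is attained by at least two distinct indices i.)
Roots: {-5, -2, 1, 3}

Each tropical root is a break point of the lower envelope of the lines y = a_i + i · x (there are 5 lines, with slopes 0, 1, ..., 4). Only the lines that attain the minimum somewhere contribute to roots; other lines are dominated. Here the surviving (envelope) indices are i = 4, i = 3, i = 2, i = 1, i = 0.
Intersections between consecutive envelope lines give the roots: for adjacent envelope indices i < j the intersection is x = (a_i − a_j) / (j − i). Reading off the sorted break points: {-5, -2, 1, 3}.
Verification: at each break x_0, at least two indices attain the minimum of min_i(a_i + i · x_0).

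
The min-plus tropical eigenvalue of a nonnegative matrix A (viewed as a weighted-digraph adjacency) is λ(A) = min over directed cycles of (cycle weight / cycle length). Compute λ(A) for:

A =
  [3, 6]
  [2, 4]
λ(A) = 3

Enumerate directed cycles and compute their means (weight / length). Sample:
  cycle 0 → 0: weight = 3, length = 1, mean = 3/1 ≈ 3.000
  cycle 1 → 1: weight = 4, length = 1, mean = 4/1 ≈ 4.000
  cycle 0 → 1 → 0: weight = 8, length = 2, mean = 8/2 ≈ 4.000
  cycle 1 → 0 → 1: weight = 8, length = 2, mean = 8/2 ≈ 4.000
Minimum mean = 3.000, attained e.g. along the cycle 0 → 0 with weight 3 and length 1. So λ(A) = 3/1 = 3.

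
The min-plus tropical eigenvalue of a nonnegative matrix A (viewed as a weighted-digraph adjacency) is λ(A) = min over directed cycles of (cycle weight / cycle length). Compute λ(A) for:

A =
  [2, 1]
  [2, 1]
λ(A) = 1

Enumerate directed cycles and compute their means (weight / length). Sample:
  cycle 0 → 0: weight = 2, length = 1, mean = 2/1 ≈ 2.000
  cycle 1 → 1: weight = 1, length = 1, mean = 1/1 ≈ 1.000
  cycle 0 → 1 → 0: weight = 3, length = 2, mean = 3/2 ≈ 1.500
  cycle 1 → 0 → 1: weight = 3, length = 2, mean = 3/2 ≈ 1.500
Minimum mean = 1.000, attained e.g. along the cycle 1 → 1 with weight 1 and length 1. So λ(A) = 1/1 = 1.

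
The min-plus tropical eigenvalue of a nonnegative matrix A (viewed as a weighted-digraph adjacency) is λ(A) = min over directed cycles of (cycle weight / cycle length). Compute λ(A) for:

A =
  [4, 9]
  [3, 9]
λ(A) = 4

Enumerate directed cycles and compute their means (weight / length). Sample:
  cycle 0 → 0: weight = 4, length = 1, mean = 4/1 ≈ 4.000
  cycle 1 → 1: weight = 9, length = 1, mean = 9/1 ≈ 9.000
  cycle 0 → 1 → 0: weight = 12, length = 2, mean = 12/2 ≈ 6.000
  cycle 1 → 0 → 1: weight = 12, length = 2, mean = 12/2 ≈ 6.000
Minimum mean = 4.000, attained e.g. along the cycle 0 → 0 with weight 4 and length 1. So λ(A) = 4/1 = 4.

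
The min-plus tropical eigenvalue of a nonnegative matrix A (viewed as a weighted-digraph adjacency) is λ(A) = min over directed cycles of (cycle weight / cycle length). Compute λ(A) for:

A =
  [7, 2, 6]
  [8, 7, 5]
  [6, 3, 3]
λ(A) = 3

Enumerate directed cycles and compute their means (weight / length). Sample:
  cycle 0 → 0: weight = 7, length = 1, mean = 7/1 ≈ 7.000
  cycle 1 → 1: weight = 7, length = 1, mean = 7/1 ≈ 7.000
  cycle 2 → 2: weight = 3, length = 1, mean = 3/1 ≈ 3.000
  cycle 0 → 1 → 0: weight = 10, length = 2, mean = 10/2 ≈ 5.000
  cycle 0 → 2 → 0: weight = 12, length = 2, mean = 12/2 ≈ 6.000
  cycle 1 → 0 → 1: weight = 10, length = 2, mean = 10/2 ≈ 5.000
Minimum mean = 3.000, attained e.g. along the cycle 2 → 2 with weight 3 and length 1. So λ(A) = 3/1 = 3.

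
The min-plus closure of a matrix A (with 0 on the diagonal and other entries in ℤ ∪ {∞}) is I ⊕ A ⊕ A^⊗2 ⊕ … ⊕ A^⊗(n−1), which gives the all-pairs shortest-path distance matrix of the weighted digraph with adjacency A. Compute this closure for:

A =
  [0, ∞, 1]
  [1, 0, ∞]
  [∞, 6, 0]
Closure =
  [0, 7, 1]
  [1, 0, 2]
  [7, 6, 0]

This is the Floyd-Warshall all-pairs shortest-path computation. For each intermediate vertex k = 0, 1, …, 2, update dist[i][j] ← min(dist[i][j], dist[i][k] + dist[k][j]). The final matrix gives, for each (i, j), the minimum total weight of any directed path from i to j (possibly empty when i = j).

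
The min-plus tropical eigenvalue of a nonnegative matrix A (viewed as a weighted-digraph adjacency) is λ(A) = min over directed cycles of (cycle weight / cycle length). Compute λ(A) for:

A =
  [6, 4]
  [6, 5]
λ(A) = 5

Enumerate directed cycles and compute their means (weight / length). Sample:
  cycle 0 → 0: weight = 6, length = 1, mean = 6/1 ≈ 6.000
  cycle 1 → 1: weight = 5, length = 1, mean = 5/1 ≈ 5.000
  cycle 0 → 1 → 0: weight = 10, length = 2, mean = 10/2 ≈ 5.000
  cycle 1 → 0 → 1: weight = 10, length = 2, mean = 10/2 ≈ 5.000
Minimum mean = 5.000, attained e.g. along the cycle 1 → 1 with weight 5 and length 1. So λ(A) = 5/1 = 5.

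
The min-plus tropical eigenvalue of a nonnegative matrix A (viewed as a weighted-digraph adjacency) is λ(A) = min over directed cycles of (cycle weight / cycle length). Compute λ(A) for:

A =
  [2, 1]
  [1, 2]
λ(A) = 1

Enumerate directed cycles and compute their means (weight / length). Sample:
  cycle 0 → 0: weight = 2, length = 1, mean = 2/1 ≈ 2.000
  cycle 1 → 1: weight = 2, length = 1, mean = 2/1 ≈ 2.000
  cycle 0 → 1 → 0: weight = 2, length = 2, mean = 2/2 ≈ 1.000
  cycle 1 → 0 → 1: weight = 2, length = 2, mean = 2/2 ≈ 1.000
Minimum mean = 1.000, attained e.g. along the cycle 0 → 1 → 0 with weight 2 and length 2. So λ(A) = 2/2 = 1.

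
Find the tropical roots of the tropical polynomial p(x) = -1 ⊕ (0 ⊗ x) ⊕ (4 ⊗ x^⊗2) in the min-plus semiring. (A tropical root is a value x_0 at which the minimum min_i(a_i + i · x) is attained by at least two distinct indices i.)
Roots: {-4, -1}

Each tropical root is a break point of the lower envelope of the lines y = a_i + i · x (there are 3 lines, with slopes 0, 1, ..., 2). Only the lines that attain the minimum somewhere contribute to roots; other lines are dominated. Here the surviving (envelope) indices are i = 2, i = 1, i = 0.
Intersections between consecutive envelope lines give the roots: for adjacent envelope indices i < j the intersection is x = (a_i − a_j) / (j − i). Reading off the sorted break points: {-4, -1}.
Verification: at each break x_0, at least two indices attain the minimum of min_i(a_i + i · x_0).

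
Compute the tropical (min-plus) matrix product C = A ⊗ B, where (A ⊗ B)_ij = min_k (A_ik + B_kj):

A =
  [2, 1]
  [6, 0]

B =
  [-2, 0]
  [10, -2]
A ⊗ B =
  [0, -1]
  [4, -2]

Apply the min-plus product entry-by-entry:
  C[0][0] = min over k of (A[0][0] + B[0][0] = 2 + -2 = 0, A[0][1] + B[1][0] = 1 + 10 = 11) = 0 (attained at k = 0)
  C[0][1] = min over k of (A[0][0] + B[0][1] = 2 + 0 = 2, A[0][1] + B[1][1] = 1 + -2 = -1) = -1 (attained at k = 1)
  C[1][0] = min over k of (A[1][0] + B[0][0] = 6 + -2 = 4, A[1][1] + B[1][0] = 0 + 10 = 10) = 4 (attained at k = 0)
  C[1][1] = min over k of (A[1][0] + B[0][1] = 6 + 0 = 6, A[1][1] + B[1][1] = 0 + -2 = -2) = -2 (attained at k = 1)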